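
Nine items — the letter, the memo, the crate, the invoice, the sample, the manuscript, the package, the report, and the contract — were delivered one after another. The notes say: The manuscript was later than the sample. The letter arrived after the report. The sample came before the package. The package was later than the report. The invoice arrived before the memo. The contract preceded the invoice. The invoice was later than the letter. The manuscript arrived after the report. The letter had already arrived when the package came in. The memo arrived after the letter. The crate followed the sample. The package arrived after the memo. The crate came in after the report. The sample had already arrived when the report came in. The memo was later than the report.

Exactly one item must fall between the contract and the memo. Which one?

Tracing the constraints gives the contract → the invoice → the memo, so the invoice sits after the contract and before the memo.
No other item is forced both after the contract and before the memo.

the invoice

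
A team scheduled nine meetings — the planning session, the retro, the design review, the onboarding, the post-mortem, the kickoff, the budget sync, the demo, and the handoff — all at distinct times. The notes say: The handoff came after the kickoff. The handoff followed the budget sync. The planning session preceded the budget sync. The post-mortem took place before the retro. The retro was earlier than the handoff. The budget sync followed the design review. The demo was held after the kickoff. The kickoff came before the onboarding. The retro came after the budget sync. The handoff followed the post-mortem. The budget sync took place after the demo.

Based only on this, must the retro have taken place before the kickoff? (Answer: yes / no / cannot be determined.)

Tracing the constraints gives the kickoff → the demo → the budget sync → the retro, so the kickoff must come before the retro.
That means the retro cannot be before the kickoff.

no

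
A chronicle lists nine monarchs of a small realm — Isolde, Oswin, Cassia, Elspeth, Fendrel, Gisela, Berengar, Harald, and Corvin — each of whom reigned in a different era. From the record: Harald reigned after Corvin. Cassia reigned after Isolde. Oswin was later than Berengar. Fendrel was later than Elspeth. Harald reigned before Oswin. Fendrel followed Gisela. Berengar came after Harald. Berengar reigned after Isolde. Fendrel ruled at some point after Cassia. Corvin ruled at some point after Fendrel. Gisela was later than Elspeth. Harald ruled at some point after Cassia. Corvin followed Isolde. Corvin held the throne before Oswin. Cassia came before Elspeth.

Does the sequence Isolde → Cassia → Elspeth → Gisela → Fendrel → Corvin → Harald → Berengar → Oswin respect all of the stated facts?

Check each stated constraint against the proposed order — e.g. Cassia is ahead of Harald; Isolde is ahead of Berengar. Every pair is in the required order; nothing is violated.

yes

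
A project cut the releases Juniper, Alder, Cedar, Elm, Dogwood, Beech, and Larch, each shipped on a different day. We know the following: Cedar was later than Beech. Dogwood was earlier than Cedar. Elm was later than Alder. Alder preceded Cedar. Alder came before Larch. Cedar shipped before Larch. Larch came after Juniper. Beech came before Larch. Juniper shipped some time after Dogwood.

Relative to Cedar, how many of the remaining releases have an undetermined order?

Forced before Cedar: Alder, Beech, and Dogwood; forced after Cedar: Larch.
That leaves Elm and Juniper with no forced order relative to Cedar — 2.

2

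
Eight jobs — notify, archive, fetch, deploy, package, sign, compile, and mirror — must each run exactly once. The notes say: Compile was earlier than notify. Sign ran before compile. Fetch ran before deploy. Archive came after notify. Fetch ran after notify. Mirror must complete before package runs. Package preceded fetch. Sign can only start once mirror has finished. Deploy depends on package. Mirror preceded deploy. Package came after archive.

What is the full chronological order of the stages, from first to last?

mirror, sign, compile, notify, archive, package, fetch, deploy

The constraints fix every adjacent pair, so only one ordering works:
mirror → sign → compile → notify → archive → package → fetch → deploy.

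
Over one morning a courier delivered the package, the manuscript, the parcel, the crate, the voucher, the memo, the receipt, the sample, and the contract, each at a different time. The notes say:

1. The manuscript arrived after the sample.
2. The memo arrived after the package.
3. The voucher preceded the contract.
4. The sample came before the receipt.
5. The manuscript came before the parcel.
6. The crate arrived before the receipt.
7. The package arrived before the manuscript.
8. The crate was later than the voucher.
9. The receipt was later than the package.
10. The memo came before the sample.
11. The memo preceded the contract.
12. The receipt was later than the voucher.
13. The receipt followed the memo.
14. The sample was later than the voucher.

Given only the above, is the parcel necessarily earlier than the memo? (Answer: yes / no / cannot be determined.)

Tracing the constraints gives the memo → the sample → the manuscript → the parcel, so the memo must come before the parcel.
That means the parcel cannot be before the memo.

no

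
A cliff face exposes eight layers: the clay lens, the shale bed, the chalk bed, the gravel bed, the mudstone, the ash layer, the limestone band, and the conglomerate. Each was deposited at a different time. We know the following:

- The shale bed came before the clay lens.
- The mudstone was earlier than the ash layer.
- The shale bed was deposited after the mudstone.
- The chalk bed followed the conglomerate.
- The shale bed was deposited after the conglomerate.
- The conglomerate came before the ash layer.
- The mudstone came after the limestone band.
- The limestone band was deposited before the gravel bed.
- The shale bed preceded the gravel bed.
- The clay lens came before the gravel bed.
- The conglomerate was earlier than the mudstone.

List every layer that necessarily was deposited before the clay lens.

Directly stated before the clay lens: the shale bed.
The conglomerate reaches the clay lens via the conglomerate → the shale bed → the clay lens.
The limestone band reaches the clay lens via the limestone band → the mudstone → the shale bed → the clay lens.
The mudstone reaches the clay lens via the mudstone → the shale bed → the clay lens.

the conglomerate, the limestone band, the mudstone, the shale bed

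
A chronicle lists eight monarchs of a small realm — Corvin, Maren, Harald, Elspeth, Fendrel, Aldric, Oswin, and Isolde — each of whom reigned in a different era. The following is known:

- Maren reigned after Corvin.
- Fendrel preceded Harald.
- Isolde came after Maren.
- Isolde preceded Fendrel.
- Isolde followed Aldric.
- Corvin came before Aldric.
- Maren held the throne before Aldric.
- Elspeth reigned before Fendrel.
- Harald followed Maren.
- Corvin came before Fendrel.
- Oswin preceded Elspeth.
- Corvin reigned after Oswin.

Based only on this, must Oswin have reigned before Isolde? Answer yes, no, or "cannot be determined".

yes

Chain the constraints: Oswin → Corvin → Aldric → Isolde. Each link is directly stated, so Oswin comes before Isolde.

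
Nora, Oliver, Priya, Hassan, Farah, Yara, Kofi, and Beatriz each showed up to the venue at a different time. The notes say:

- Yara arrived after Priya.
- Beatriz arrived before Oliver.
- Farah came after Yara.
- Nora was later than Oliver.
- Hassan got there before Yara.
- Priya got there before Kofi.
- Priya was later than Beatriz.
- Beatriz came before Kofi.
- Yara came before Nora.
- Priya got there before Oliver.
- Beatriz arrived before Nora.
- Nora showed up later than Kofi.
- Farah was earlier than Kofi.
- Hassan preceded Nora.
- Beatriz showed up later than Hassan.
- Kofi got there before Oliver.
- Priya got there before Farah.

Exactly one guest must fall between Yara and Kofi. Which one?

Farah

Tracing the constraints gives Yara → Farah → Kofi, so Farah sits after Yara and before Kofi.
No other guest is forced both after Yara and before Kofi.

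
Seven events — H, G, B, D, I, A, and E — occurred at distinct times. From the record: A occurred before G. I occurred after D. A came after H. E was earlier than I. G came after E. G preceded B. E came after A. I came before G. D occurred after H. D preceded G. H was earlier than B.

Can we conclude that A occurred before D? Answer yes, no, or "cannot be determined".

No chain of stated constraints runs from A to D, and none runs from D to A either.
So the relative order of A and D is not fixed by the given facts.

cannot be determined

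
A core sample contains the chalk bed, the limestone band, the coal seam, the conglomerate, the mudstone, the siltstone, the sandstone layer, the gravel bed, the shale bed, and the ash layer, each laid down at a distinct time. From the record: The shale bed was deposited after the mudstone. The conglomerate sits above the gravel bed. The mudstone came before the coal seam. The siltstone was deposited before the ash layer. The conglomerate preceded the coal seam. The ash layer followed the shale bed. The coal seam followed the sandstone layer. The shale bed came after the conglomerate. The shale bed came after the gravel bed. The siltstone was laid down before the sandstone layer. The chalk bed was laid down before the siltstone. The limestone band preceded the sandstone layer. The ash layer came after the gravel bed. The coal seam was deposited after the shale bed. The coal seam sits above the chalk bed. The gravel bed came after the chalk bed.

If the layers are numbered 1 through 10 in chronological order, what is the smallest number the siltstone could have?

2

The chalk bed must come before the siltstone — 1 forced predecessor.
Nothing else is forced ahead of the siltstone, so its earliest slot is position 1 + 1 = 2.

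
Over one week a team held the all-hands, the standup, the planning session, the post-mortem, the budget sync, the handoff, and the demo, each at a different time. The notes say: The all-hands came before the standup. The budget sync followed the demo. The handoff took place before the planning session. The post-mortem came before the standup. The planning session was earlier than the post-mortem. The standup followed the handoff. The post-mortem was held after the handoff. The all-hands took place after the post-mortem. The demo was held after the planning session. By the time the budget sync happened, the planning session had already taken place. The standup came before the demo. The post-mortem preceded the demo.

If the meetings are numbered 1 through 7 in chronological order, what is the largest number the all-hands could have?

The all-hands must come before the budget sync, the demo, and the standup — 3 meetings forced after it.
Everything else can be placed before the all-hands in some valid order, so the all-hands can sit as late as position 7 − 3 = 4.

4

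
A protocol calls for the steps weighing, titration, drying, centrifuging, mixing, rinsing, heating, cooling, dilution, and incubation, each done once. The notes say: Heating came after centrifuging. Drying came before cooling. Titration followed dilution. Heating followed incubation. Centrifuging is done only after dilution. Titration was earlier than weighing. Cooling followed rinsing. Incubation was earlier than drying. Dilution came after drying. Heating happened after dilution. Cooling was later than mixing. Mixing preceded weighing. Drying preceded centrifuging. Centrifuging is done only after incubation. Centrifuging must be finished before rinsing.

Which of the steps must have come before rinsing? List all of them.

Directly stated before rinsing: centrifuging.
Dilution reaches rinsing via dilution → centrifuging → rinsing.
Drying reaches rinsing via drying → centrifuging → rinsing.
Incubation reaches rinsing via incubation → centrifuging → rinsing.
No chain forces mixing (or any of the others) ahead of rinsing.

centrifuging, dilution, drying, incubation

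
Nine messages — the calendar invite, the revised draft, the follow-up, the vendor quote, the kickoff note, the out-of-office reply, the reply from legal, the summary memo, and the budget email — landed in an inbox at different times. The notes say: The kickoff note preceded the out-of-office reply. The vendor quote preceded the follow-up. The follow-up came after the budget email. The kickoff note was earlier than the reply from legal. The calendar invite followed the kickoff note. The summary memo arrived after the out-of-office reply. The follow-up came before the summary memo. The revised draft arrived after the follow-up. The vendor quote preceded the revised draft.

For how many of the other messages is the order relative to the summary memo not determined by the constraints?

3

Forced before the summary memo: the budget email, the follow-up, the kickoff note, the out-of-office reply, and the vendor quote.
That leaves the calendar invite, the reply from legal, and the revised draft with no forced order relative to the summary memo — 3.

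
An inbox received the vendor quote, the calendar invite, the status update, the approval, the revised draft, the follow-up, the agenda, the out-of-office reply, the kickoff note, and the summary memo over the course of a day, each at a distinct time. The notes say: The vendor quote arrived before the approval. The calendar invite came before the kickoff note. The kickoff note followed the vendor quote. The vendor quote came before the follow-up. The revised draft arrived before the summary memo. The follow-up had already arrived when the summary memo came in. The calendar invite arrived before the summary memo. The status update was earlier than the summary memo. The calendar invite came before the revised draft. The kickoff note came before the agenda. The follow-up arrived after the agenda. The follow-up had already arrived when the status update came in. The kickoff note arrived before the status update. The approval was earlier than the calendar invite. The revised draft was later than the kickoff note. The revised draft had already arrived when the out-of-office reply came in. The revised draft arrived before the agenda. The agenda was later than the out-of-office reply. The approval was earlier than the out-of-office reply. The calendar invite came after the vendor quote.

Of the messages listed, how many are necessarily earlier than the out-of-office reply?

Directly stated before the out-of-office reply: the approval and the revised draft.
The calendar invite reaches the out-of-office reply via the calendar invite → the revised draft → the out-of-office reply.
The kickoff note reaches the out-of-office reply via the kickoff note → the revised draft → the out-of-office reply.
The vendor quote reaches the out-of-office reply via the vendor quote → the approval → the out-of-office reply.
That's the approval, the calendar invite, the kickoff note, the revised draft, and the vendor quote — 5 in all.

5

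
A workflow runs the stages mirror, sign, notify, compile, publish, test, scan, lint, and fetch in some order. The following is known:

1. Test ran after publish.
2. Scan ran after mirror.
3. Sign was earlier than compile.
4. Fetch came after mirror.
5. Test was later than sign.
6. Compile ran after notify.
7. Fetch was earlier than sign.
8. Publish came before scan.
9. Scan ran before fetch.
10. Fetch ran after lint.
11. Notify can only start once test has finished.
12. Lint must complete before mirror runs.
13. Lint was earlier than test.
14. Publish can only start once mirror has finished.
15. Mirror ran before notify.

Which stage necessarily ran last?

compile

Every other stage has a chain of constraints placing it before compile, so compile is last.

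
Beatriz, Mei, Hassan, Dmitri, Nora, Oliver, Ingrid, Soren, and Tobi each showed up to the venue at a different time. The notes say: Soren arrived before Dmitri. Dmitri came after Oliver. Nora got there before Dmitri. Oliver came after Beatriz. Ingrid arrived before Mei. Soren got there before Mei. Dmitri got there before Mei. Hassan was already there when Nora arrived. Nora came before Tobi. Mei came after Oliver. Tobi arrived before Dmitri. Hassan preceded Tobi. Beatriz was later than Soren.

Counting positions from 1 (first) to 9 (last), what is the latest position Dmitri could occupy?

Dmitri must come before Mei — 1 guest forced after them.
Everything else can be placed before Dmitri in some valid order, so Dmitri can sit as late as position 9 − 1 = 8.

8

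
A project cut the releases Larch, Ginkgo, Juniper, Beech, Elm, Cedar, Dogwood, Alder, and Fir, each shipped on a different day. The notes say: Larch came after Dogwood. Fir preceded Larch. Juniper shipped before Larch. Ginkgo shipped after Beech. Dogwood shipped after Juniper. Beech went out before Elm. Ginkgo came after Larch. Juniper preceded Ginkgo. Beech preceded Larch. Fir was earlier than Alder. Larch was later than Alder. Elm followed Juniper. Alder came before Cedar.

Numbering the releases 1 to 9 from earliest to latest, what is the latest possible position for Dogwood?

7

Dogwood must come before Ginkgo and Larch — 2 releases forced after it.
Everything else can be placed before Dogwood in some valid order, so Dogwood can sit as late as position 9 − 2 = 7.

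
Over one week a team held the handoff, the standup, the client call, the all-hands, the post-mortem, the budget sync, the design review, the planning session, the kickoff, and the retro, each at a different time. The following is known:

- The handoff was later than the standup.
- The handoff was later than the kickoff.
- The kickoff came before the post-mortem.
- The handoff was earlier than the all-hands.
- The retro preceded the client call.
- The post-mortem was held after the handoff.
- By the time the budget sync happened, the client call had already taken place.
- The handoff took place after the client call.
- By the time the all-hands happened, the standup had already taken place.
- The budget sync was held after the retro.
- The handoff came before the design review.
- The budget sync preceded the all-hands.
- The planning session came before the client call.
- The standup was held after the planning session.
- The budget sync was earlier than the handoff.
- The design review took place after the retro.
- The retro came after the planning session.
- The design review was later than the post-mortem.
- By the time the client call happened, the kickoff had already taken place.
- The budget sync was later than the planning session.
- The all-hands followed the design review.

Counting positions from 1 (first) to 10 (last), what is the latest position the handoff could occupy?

7

The handoff must come before the all-hands, the design review, and the post-mortem — 3 meetings forced after it.
Everything else can be placed before the handoff in some valid order, so the handoff can sit as late as position 10 − 3 = 7.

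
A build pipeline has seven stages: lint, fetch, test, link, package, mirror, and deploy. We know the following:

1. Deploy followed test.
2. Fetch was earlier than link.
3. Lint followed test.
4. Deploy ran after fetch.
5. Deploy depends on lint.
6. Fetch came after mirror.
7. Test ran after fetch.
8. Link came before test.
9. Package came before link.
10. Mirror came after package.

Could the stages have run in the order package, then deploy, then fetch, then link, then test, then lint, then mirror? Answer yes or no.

The constraints require mirror before fetch, but in the proposed sequence fetch appears ahead of mirror. That one violation is enough.

no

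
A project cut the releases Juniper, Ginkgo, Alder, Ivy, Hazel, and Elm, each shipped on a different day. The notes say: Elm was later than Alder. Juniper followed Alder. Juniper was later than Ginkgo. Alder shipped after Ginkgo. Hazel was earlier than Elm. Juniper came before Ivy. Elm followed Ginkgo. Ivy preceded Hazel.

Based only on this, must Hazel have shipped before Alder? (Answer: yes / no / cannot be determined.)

Tracing the constraints gives Alder → Juniper → Ivy → Hazel, so Alder must come before Hazel.
That means Hazel cannot be before Alder.

no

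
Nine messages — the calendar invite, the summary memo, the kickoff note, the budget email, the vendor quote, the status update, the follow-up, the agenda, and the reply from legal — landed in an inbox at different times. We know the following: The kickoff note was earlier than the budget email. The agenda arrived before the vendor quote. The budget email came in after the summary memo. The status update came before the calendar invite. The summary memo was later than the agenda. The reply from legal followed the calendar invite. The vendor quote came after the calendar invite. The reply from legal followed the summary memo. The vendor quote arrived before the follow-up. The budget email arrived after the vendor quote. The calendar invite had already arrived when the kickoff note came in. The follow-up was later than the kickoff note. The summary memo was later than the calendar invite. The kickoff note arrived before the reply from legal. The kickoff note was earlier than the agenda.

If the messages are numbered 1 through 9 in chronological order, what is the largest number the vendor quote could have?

7

The vendor quote must come before the budget email and the follow-up — 2 messages forced after it.
Everything else can be placed before the vendor quote in some valid order, so the vendor quote can sit as late as position 9 − 2 = 7.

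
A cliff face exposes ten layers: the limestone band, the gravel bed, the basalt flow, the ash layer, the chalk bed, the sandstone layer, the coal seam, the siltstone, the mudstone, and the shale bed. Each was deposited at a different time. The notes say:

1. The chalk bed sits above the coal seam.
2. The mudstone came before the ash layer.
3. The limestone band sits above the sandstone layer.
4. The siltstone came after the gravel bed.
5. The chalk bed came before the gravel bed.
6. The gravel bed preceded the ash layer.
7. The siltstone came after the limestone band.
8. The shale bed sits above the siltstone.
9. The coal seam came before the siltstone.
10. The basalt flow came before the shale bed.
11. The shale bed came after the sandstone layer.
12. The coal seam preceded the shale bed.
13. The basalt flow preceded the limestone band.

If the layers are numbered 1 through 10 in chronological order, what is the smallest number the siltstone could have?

7

The basalt flow, the chalk bed, the coal seam, the gravel bed, the limestone band, and the sandstone layer must all come before the siltstone — 6 forced predecessors.
Nothing else is forced ahead of the siltstone, so its earliest slot is position 6 + 1 = 7.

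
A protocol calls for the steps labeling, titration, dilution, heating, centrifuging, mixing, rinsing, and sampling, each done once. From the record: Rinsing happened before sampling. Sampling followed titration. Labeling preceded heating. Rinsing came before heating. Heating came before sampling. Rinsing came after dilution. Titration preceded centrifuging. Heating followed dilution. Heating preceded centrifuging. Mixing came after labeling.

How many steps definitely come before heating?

3

Directly stated before heating: dilution, labeling, and rinsing.
That's dilution, labeling, and rinsing — 3 in all.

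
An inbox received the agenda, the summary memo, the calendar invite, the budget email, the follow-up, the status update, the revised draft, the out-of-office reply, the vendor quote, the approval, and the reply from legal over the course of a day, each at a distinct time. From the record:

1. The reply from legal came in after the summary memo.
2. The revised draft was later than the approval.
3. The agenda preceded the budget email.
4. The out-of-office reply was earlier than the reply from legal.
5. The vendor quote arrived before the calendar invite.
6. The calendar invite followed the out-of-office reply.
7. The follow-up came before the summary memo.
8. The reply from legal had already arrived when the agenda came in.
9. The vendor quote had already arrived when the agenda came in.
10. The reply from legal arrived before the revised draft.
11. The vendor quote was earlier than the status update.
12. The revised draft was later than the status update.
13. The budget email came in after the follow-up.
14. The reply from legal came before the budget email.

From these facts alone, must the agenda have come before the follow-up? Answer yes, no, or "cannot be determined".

no

Tracing the constraints gives the follow-up → the summary memo → the reply from legal → the agenda, so the follow-up must come before the agenda.
That means the agenda cannot be before the follow-up.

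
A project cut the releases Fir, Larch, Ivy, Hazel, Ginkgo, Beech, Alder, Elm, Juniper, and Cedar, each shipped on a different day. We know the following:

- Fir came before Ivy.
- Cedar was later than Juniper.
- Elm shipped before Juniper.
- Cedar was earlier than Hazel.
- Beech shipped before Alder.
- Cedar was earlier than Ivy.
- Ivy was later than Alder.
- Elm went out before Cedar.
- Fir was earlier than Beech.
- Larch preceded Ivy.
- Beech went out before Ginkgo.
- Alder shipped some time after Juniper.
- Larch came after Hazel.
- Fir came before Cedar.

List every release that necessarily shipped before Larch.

Cedar, Elm, Fir, Hazel, Juniper

Directly stated before Larch: Hazel.
Cedar reaches Larch via Cedar → Hazel → Larch.
Elm reaches Larch via Elm → Cedar → Hazel → Larch.
Fir reaches Larch via Fir → Cedar → Hazel → Larch.
Likewise Juniper reaches Larch by chaining the stated constraints.
No chain forces Ivy (or any of the others) ahead of Larch.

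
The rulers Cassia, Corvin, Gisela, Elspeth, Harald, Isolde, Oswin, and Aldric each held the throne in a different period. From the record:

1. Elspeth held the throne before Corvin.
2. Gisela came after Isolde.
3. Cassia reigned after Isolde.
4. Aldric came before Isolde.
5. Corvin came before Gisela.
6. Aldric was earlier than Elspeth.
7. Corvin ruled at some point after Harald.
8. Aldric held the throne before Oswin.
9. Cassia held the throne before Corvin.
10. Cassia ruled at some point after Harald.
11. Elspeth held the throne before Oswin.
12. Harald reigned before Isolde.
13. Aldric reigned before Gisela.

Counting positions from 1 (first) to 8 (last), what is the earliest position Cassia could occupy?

Aldric, Harald, and Isolde must all come before Cassia — 3 forced predecessors.
Nothing else is forced ahead of Cassia, so their earliest slot is position 3 + 1 = 4.

4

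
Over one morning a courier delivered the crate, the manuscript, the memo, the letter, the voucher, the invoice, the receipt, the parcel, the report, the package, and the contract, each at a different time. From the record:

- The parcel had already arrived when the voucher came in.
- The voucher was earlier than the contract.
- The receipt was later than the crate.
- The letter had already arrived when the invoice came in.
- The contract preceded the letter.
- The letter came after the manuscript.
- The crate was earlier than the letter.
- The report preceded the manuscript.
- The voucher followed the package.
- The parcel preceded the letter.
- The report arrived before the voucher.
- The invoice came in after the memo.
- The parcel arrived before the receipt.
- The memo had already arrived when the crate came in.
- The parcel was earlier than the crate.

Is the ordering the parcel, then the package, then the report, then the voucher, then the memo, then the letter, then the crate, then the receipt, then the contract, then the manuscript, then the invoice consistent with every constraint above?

no

The constraints require the crate before the letter, but in the proposed sequence the letter appears ahead of the crate. That one violation is enough.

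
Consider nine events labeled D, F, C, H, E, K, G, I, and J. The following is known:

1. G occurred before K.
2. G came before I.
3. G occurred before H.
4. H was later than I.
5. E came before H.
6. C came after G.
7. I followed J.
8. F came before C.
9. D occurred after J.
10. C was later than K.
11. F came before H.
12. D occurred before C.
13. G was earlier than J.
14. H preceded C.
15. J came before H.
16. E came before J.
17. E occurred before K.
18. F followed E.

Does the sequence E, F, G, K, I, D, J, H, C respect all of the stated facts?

The constraints require J before D, but in the proposed sequence D appears ahead of J. That one violation is enough.

no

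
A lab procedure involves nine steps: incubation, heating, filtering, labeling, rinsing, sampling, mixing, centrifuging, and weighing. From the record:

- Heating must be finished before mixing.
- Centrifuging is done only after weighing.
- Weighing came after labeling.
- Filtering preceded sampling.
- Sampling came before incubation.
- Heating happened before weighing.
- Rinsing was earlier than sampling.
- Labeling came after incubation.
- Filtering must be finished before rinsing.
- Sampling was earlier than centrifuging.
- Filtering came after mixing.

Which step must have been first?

heating

Heating has a chain of constraints placing it before every other step, so heating must be first.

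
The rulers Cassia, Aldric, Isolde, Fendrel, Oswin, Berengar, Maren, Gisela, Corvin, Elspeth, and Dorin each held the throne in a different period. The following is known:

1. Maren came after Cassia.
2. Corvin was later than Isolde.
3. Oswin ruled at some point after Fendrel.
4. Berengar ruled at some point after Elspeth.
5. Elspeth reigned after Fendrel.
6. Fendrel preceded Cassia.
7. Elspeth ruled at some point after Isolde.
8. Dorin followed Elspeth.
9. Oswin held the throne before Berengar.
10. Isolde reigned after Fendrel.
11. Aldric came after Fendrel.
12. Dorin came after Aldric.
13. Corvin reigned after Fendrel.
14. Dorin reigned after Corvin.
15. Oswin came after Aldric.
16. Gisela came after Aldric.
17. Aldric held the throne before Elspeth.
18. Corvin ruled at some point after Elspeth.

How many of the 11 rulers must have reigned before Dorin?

5

Directly stated before Dorin: Aldric, Corvin, and Elspeth.
Fendrel reaches Dorin via Fendrel → Elspeth → Dorin.
Isolde reaches Dorin via Isolde → Elspeth → Dorin.
No chain forces Gisela (or any of the others) ahead of Dorin.
That's Aldric, Corvin, Elspeth, Fendrel, and Isolde — 5 in all.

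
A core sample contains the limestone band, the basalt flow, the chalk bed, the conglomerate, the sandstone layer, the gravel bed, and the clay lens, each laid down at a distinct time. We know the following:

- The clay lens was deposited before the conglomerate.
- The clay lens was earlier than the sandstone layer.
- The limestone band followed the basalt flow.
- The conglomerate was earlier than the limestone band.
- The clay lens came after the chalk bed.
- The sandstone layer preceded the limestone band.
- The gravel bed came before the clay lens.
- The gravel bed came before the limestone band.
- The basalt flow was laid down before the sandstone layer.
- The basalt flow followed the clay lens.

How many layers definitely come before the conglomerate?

3

Directly stated before the conglomerate: the clay lens.
The chalk bed reaches the conglomerate via the chalk bed → the clay lens → the conglomerate.
The gravel bed reaches the conglomerate via the gravel bed → the clay lens → the conglomerate.
That's the chalk bed, the clay lens, and the gravel bed — 3 in all.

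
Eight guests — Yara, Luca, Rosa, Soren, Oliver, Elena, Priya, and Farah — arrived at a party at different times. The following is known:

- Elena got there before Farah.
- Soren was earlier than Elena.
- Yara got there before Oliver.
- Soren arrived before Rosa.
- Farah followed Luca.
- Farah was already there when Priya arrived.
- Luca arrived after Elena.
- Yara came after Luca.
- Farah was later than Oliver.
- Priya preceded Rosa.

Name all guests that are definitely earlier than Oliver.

Directly stated before Oliver: Yara.
Elena reaches Oliver via Elena → Luca → Yara → Oliver.
Luca reaches Oliver via Luca → Yara → Oliver.
Soren reaches Oliver via Soren → Elena → Luca → Yara → Oliver.
No chain forces Priya (or any of the others) ahead of Oliver.

Elena, Luca, Soren, Yara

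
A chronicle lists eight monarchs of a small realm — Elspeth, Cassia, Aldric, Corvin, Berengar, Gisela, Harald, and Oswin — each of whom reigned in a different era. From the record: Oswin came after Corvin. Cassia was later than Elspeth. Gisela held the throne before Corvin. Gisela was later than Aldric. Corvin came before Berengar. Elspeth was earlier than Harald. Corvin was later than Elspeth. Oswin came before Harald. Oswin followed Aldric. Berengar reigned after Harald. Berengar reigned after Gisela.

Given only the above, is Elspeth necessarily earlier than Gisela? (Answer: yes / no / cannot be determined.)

No chain of stated constraints runs from Elspeth to Gisela, and none runs from Gisela to Elspeth either.
So the relative order of Elspeth and Gisela is not fixed by the given facts.

cannot be determined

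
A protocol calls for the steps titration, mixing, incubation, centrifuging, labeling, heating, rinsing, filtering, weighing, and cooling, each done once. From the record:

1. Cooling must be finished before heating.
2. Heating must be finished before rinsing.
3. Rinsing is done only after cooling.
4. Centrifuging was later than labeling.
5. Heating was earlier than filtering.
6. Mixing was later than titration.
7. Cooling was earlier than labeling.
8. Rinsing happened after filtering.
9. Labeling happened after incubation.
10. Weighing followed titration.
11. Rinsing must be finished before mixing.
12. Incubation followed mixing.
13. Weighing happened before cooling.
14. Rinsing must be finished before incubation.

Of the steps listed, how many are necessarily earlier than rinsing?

Directly stated before rinsing: cooling, filtering, and heating.
Titration reaches rinsing via titration → weighing → cooling → rinsing.
Weighing reaches rinsing via weighing → cooling → rinsing.
No chain forces labeling (or any of the others) ahead of rinsing.
That's cooling, filtering, heating, titration, and weighing — 5 in all.

5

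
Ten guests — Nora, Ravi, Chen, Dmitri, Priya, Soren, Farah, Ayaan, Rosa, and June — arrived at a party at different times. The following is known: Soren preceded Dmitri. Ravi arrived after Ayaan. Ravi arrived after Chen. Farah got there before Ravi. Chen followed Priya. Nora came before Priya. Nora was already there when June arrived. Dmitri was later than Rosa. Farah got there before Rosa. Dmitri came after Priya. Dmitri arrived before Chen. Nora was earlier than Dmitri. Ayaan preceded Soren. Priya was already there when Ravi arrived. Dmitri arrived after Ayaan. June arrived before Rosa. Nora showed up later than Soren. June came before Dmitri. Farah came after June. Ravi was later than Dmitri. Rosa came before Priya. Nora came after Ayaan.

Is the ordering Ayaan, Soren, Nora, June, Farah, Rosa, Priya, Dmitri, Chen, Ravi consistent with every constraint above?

Check each stated constraint against the proposed order — e.g. Ayaan is ahead of Dmitri; Ayaan is ahead of Ravi. Every pair is in the required order; nothing is violated.

yes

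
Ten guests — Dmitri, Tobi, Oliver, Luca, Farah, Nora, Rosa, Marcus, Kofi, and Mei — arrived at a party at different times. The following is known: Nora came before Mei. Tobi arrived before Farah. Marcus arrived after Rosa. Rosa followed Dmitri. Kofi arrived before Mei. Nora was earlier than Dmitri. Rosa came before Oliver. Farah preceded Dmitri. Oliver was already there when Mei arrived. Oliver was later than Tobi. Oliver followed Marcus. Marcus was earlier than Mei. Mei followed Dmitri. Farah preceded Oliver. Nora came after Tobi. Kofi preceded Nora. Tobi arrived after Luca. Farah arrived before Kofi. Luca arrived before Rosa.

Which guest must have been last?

Every other guest has a chain of constraints placing them before Mei, so Mei is last.

Mei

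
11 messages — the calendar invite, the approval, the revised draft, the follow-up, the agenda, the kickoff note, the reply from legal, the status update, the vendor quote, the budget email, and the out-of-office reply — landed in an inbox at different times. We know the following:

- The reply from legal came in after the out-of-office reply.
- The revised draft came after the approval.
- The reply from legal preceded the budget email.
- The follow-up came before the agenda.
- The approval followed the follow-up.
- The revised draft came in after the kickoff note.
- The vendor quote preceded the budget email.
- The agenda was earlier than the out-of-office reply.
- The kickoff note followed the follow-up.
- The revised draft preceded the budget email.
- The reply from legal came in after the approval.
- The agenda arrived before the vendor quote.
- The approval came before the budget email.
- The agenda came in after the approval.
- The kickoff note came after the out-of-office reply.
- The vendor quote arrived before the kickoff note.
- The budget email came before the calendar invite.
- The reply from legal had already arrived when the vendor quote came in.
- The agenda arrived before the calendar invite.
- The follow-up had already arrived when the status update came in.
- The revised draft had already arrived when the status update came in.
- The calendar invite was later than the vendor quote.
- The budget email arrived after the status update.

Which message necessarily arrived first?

the follow-up

The follow-up has a chain of constraints placing it before every other message, so the follow-up must be first.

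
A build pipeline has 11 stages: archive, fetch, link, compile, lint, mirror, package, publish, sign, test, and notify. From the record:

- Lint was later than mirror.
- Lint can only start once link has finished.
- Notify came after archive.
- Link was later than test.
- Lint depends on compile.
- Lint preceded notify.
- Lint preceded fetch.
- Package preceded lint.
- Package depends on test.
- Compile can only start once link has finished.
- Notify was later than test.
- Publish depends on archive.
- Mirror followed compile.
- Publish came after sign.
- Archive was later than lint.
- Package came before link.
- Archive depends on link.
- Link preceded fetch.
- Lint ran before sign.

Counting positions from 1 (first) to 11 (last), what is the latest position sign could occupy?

Sign must come before publish — 1 stage forced after it.
Everything else can be placed before sign in some valid order, so sign can sit as late as position 11 − 1 = 10.

10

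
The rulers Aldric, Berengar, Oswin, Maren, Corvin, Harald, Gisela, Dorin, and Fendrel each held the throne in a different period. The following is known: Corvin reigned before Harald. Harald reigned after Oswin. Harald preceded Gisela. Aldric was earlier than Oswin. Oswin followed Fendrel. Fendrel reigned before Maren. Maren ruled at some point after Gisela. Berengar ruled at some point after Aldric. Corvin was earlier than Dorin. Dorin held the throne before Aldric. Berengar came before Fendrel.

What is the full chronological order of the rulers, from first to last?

Corvin, Dorin, Aldric, Berengar, Fendrel, Oswin, Harald, Gisela, Maren

The constraints fix every adjacent pair, so only one ordering works:
Corvin → Dorin → Aldric → Berengar → Fendrel → Oswin → Harald → Gisela → Maren.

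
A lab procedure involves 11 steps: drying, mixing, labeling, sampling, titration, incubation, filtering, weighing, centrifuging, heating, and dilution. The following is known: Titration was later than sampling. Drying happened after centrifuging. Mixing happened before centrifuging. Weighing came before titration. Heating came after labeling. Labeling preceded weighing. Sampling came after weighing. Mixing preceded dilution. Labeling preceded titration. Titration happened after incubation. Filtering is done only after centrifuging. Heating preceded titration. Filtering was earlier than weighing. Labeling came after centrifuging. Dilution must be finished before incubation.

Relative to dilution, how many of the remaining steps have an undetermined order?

Forced before dilution: mixing; forced after dilution: incubation and titration.
That leaves centrifuging, drying, filtering, heating, labeling, sampling, and weighing with no forced order relative to dilution — 7.

7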